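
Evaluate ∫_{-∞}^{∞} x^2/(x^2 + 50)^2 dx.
sqrt(2)*pi/20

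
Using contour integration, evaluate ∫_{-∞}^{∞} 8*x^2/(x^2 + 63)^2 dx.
Let f(z) = 8*z^2/(z^2 + 63)^2. The denominator has no real zeros and deg Q - deg P = 2 ≥ 2, so the integral of f over the upper semicircle |z| = R tends to 0 as R → ∞. Closing the contour in the upper half-plane,
  ∫_{-∞}^{∞} f(x) dx = 2πi · Σ Res(f, z_k)  over the poles with Im z_k > 0.

Zeros of the denominator: z^2 + 63 = 0 gives z = ±3*sqrt(7)*I.
Upper half-plane: z = 3*sqrt(7)*I (a pole of order 2).

Write f(z) = g(z)/(z - 3*sqrt(7)*I)^2 with g(z) = 8*z^2/(z + 3*sqrt(7)*I)^2. For a double pole, Res(f, z₀) = g'(z₀):
  g'(z) = 48*sqrt(7)*I*z/(z + 3*sqrt(7)*I)^3
  Res(f, 3*sqrt(7)*I) = g'(3*sqrt(7)*I) = -2*sqrt(7)*I/21

∫_{-∞}^{∞} f(x) dx = 2πi · (-2*sqrt(7)*I/21) = 4*sqrt(7)*pi/21

Final answer: 4*sqrt(7)*pi/21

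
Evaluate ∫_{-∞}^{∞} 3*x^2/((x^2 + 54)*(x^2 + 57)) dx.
Let f(z) = 3*z^2/((z^2 + 54)*(z^2 + 57)). The denominator has no real zeros and deg Q - deg P = 2 ≥ 2, so the integral of f over the upper semicircle |z| = R tends to 0 as R → ∞. Closing the contour in the upper half-plane,
  ∫_{-∞}^{∞} f(x) dx = 2πi · Σ Res(f, z_k)  over the poles with Im z_k > 0.

Zeros of the denominator: z^2 + 54 = 0 gives z = ±3*sqrt(6)*I; z^2 + 57 = 0 gives z = ±sqrt(57)*I.
Upper half-plane: z = sqrt(57)*I, z = 3*sqrt(6)*I (simple).

Each pole is a simple zero of Q(z) = z^4 + 111*z^2 + 3078, so Res(f, z₀) = P(z₀)/Q'(z₀) with P(z) = 3*z^2, Q'(z) = 4*z^3 + 222*z:
  Res(f, sqrt(57)*I) = (-171)/(-6*sqrt(57)*I) = -sqrt(57)*I/2
  Res(f, 3*sqrt(6)*I) = (-162)/(18*sqrt(6)*I) = 3*sqrt(6)*I/2

Sum of residues: I*(-sqrt(57) + 3*sqrt(6))/2
∫_{-∞}^{∞} f(x) dx = 2πi · (I*(-sqrt(57) + 3*sqrt(6))/2) = pi*(-3*sqrt(6) + sqrt(57))

Final answer: pi*(-3*sqrt(6) + sqrt(57))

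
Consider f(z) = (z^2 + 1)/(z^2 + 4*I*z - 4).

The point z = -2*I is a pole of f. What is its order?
2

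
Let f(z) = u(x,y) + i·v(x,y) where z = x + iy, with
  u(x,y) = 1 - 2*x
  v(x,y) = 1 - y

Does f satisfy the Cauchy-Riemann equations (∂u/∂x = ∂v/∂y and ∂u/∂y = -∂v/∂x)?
∂u/∂x = -2
∂v/∂y = -1
∂u/∂y = 0
∂v/∂x = 0
∂u/∂x ≠ ∂v/∂y; the Cauchy-Riemann equations are not satisfied, so f is not analytic.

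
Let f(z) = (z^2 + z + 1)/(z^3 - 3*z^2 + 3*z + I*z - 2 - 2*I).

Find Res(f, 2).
Write f(z) = P(z)/Q(z) with P(z) = z^2 + z + 1 and Q(z) = z^3 - 3*z^2 + 3*z + I*z - 2 - 2*I.
The denominator factors as Q(z) = (z - I)*(z - 2)*(z - 1 + I), so z = 2 is a simple zero of Q and P is analytic there; z = 2 is therefore a simple pole and
  Res(f, z₀) = P(z₀)/Q'(z₀).

Q'(z) = 3*z^2 - 6*z + 3 + I, so Q'(2) = 3 + I.
P(2) = 7.

Res(f, 2) = (7)/(3 + I) = 21/10 - 7*I/10

Final answer: 21/10 - 7*I/10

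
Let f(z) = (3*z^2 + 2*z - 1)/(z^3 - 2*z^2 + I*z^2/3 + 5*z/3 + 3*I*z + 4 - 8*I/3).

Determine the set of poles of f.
The singularities of f are the zeros of the denominator. Factoring,
  z^3 - 2*z^2 + I*z^2/3 + 5*z/3 + 3*I*z + 4 - 8*I/3 = (z + 1 - 2*I/3)*(z - 2 + 2*I)*(z - 1 - I)
so the candidates are z = -1 + 2*I/3, z = 2 - 2*I, z = 1 + I.

Check the numerator P(z) = 3*z^2 + 2*z - 1 at each one:
  P(-1 + 2*I/3) = -4/3 - 8*I/3 ≠ 0, so z = -1 + 2*I/3 is a (simple) pole.
  P(2 - 2*I) = 3 - 28*I ≠ 0, so z = 2 - 2*I is a (simple) pole.
  P(1 + I) = 1 + 8*I ≠ 0, so z = 1 + I is a (simple) pole.

Poles of f: {-1 + 2*I/3, 1 + I, 2 - 2*I}

Final answer: {-1 + 2*I/3, 1 + I, 2 - 2*I}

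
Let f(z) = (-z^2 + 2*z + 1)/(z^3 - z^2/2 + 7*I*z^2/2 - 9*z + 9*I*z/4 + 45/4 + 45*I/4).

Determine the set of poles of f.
The singularities of f are the zeros of the denominator. Factoring,
  z^3 - z^2/2 + 7*I*z^2/2 - 9*z + 9*I*z/4 + 45/4 + 45*I/4 = (z - 1/2 - I)*(z - 3 + 3*I)*(z + 3 + 3*I/2)
so the candidates are z = 1/2 + I, z = 3 - 3*I, z = -3 - 3*I/2.

Check the numerator P(z) = -z^2 + 2*z + 1 at each one:
  P(1/2 + I) = 11/4 + I ≠ 0, so z = 1/2 + I is a (simple) pole.
  P(3 - 3*I) = 7 + 12*I ≠ 0, so z = 3 - 3*I is a (simple) pole.
  P(-3 - 3*I/2) = -47/4 - 12*I ≠ 0, so z = -3 - 3*I/2 is a (simple) pole.

Poles of f: {-3 - 3*I/2, 1/2 + I, 3 - 3*I}

Final answer: {-3 - 3*I/2, 1/2 + I, 3 - 3*I}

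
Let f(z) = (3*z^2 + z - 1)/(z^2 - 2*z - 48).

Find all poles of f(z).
{-6, 8}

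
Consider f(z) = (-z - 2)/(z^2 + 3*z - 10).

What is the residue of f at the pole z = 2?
Write f(z) = P(z)/Q(z) with P(z) = -z - 2 and Q(z) = z^2 + 3*z - 10.
The denominator factors as Q(z) = (z + 5)*(z - 2), so z = 2 is a simple zero of Q and P is analytic there; z = 2 is therefore a simple pole and
  Res(f, z₀) = P(z₀)/Q'(z₀).

Q'(z) = 2*z + 3, so Q'(2) = 7.
P(2) = -4.

Res(f, 2) = (-4)/(7) = -4/7

Final answer: -4/7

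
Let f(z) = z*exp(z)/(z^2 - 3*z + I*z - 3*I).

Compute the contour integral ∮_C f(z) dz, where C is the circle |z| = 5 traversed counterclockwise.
pi*(-3/5 + I/5)*exp(-I) + pi*(3/5 + 9*I/5)*exp(3)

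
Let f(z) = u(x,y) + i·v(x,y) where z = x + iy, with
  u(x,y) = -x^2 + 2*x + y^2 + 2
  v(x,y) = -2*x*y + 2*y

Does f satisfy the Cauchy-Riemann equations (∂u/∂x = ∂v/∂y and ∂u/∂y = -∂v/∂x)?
∂u/∂x = 2 - 2*x
∂v/∂y = 2 - 2*x
∂u/∂y = 2*y
∂v/∂x = -2*y
∂u/∂x = ∂v/∂y and ∂u/∂y = -∂v/∂x hold identically; f is analytic.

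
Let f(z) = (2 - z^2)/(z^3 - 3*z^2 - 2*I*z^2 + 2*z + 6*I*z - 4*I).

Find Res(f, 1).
Write f(z) = P(z)/Q(z) with P(z) = 2 - z^2 and Q(z) = z^3 - 3*z^2 - 2*I*z^2 + 2*z + 6*I*z - 4*I.
The denominator factors as Q(z) = (z - 2*I)*(z - 2)*(z - 1), so z = 1 is a simple zero of Q and P is analytic there; z = 1 is therefore a simple pole and
  Res(f, z₀) = P(z₀)/Q'(z₀).

Q'(z) = 3*z^2 - 6*z - 4*I*z + 2 + 6*I, so Q'(1) = -1 + 2*I.
P(1) = 1.

Res(f, 1) = (1)/(-1 + 2*I) = -1/5 - 2*I/5

Final answer: -1/5 - 2*I/5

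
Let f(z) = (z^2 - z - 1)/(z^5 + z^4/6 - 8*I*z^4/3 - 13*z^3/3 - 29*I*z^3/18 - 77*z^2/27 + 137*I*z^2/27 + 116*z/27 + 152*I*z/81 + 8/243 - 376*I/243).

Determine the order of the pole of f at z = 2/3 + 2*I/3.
3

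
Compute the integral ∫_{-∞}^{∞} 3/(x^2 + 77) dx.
Let f(z) = 3/(z^2 + 77). The denominator has no real zeros and deg Q - deg P = 2 ≥ 2, so the integral of f over the upper semicircle |z| = R tends to 0 as R → ∞. Closing the contour in the upper half-plane,
  ∫_{-∞}^{∞} f(x) dx = 2πi · Σ Res(f, z_k)  over the poles with Im z_k > 0.

Zeros of the denominator: z^2 + 77 = 0 gives z = ±sqrt(77)*I.
Upper half-plane: z = sqrt(77)*I (simple).

Each pole is a simple zero of Q(z) = z^2 + 77, so Res(f, z₀) = P(z₀)/Q'(z₀) with P(z) = 3, Q'(z) = 2*z:
  Res(f, sqrt(77)*I) = (3)/(2*sqrt(77)*I) = -3*sqrt(77)*I/154

∫_{-∞}^{∞} f(x) dx = 2πi · (-3*sqrt(77)*I/154) = 3*sqrt(77)*pi/77

Final answer: 3*sqrt(77)*pi/77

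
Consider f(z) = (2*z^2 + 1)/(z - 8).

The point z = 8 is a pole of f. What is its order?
Factor the denominator:
  z - 8 = (z - 8)

The numerator P(z) = 2*z^2 + 1 has P(8) = 129 ≠ 0, so no factor of (z - 8) cancels.
Near z = 8 we can therefore write f(z) = g(z)/(z - 8) with g analytic at 8 and g(8) ≠ 0 (g is just the numerator).

Hence z = 8 is a pole of order 1.

Final answer: 1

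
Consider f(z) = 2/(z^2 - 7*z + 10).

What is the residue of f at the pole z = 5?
2/3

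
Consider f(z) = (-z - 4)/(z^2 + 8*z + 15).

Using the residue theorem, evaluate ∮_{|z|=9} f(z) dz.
By the residue theorem, ∮_C f(z) dz = 2πi · (sum of the residues of f at the poles inside |z| = 9).

The denominator factors as (z + 5)*(z + 3), so the singularities of f are simple poles at z = -5, z = -3.
  |-5|² = 25 < 81 = 9², so this pole is inside the contour.
  |-3|² = 9 < 81 = 9², so this pole is inside the contour.

With P(z) = -z - 4 and Q(z) = z^2 + 8*z + 15, each pole is simple, so Res(f, z₀) = P(z₀)/Q'(z₀) with Q'(z) = 2*z + 8.
  Res(f, -5) = P(-5)/Q'(-5) = (1)/(-2) = -1/2
  Res(f, -3) = P(-3)/Q'(-3) = (-1)/(2) = -1/2

Sum of residues inside C: -1
∮_C f(z) dz = 2πi · (-1) = -2*I*pi

Final answer: -2*I*pi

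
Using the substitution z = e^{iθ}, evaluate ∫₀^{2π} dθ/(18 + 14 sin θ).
Call the integral J. The integrand is 2π-periodic and we integrate over a full period, so shifting θ does not change the value (θ → θ + π/2 turns sin θ into cos θ). Hence
  J = ∫₀^{2π} dθ/(18 + 14 cos θ).
Put z = e^{iθ}: then cos θ = (z + 1/z)/2, dθ = dz/(iz), and z runs once counterclockwise around |z| = 1:
  J = ∮_{|z|=1} 1/(18 + 14*(z + 1/z)/2) · dz/(iz) = (2/i) ∮_{|z|=1} dz/(14*z^2 + 36*z + 14).
The roots of 14*z^2 + 36*z + 14 are z = (-18 ± sqrt(18^2 - 14^2))/14, with sqrt(128) = 8*sqrt(2); their product is 1, so only z₊ = -9/7 + 4*sqrt(2)/7 lies inside the unit circle (z₋ = -9/7 - 4*sqrt(2)/7 lies outside).
z₊ is a simple zero of q(z) = 14*z^2 + 36*z + 14, so Res(1/q, z₊) = 1/q'(z₊) with q'(z) = 28*z + 36; and q'(z₊) = 14*(z₊ - z₋) = 16*sqrt(2).
Therefore J = (2/i) · 2πi · 1/(16*sqrt(2)) = 2*pi/(8*sqrt(2)) = sqrt(2)*pi/8

Final answer: sqrt(2)*pi/8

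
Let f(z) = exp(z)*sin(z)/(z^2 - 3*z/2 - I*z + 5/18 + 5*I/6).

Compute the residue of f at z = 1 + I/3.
(18/13 + 12*I/13)*exp(1 + I/3)*sin(1 + I/3)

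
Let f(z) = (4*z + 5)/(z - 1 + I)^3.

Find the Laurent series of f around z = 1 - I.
(9 - 4*I)/(z - 1 + I)^3 + 4/(z - 1 + I)^2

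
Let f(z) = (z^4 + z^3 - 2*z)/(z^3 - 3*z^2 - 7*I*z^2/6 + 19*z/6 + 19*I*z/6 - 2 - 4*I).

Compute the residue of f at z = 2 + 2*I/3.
Write f(z) = P(z)/Q(z) with P(z) = z^4 + z^3 - 2*z and Q(z) = z^3 - 3*z^2 - 7*I*z^2/6 + 19*z/6 + 19*I*z/6 - 2 - 4*I.
The denominator factors as Q(z) = (z - 3*I/2)*(z - 2 - 2*I/3)*(z - 1 + I), so z = 2 + 2*I/3 is a simple zero of Q and P is analytic there; z = 2 + 2*I/3 is therefore a simple pole and
  Res(f, z₀) = P(z₀)/Q'(z₀).

Q'(z) = 3*z^2 - 6*z - 7*I*z/3 + 19/6 + 19*I/6, so Q'(2 + 2*I/3) = 61/18 + 5*I/2.
P(2 + 2*I/3) = 556/81 + 76*I/3.

Res(f, 2 + 2*I/3) = (556/81 + 76*I/3)/(61/18 + 5*I/2) = 9712/1989 + 856*I/221

Final answer: 9712/1989 + 856*I/221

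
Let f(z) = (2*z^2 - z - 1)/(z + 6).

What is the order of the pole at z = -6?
1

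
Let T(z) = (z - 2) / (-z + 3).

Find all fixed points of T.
T(z) = z means z - 2 = z*(-z + 3), i.e.
  -z^2 + 2*z + 2 = 0.
Discriminant: (2)^2 - 4*(-1)*(2) = 12, so the roots are real.
  z = (-2 ± sqrt(12))/(2*(-1))
Fixed points: {1 - sqrt(3), 1 + sqrt(3)}

Final answer: {1 - sqrt(3), 1 + sqrt(3)}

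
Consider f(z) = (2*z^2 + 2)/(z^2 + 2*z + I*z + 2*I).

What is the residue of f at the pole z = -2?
-4 - 2*I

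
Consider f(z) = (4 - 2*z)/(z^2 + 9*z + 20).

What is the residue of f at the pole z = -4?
12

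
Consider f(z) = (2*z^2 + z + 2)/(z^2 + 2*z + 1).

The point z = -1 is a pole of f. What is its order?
2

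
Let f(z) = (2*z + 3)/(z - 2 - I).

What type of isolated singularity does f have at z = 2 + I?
Write f(z) = g(z)/(z - 2 - I) with g(z) = 2*z + 3.
g is entire and g(2 + I) = 7 + 2*I ≠ 0, so no factor of (z - 2 - I) cancels: the Laurent expansion of f about z = 2 + I starts at the power -1, i.e. lim_{z→z₀} (z - z₀) f(z) = 7 + 2*I is finite and nonzero.
So z = 2 + I is a pole of order 1.

Final answer: pole of order 1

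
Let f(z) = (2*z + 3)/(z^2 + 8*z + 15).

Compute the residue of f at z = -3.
Write f(z) = P(z)/Q(z) with P(z) = 2*z + 3 and Q(z) = z^2 + 8*z + 15.
The denominator factors as Q(z) = (z + 5)*(z + 3), so z = -3 is a simple zero of Q and P is analytic there; z = -3 is therefore a simple pole and
  Res(f, z₀) = P(z₀)/Q'(z₀).

Q'(z) = 2*z + 8, so Q'(-3) = 2.
P(-3) = -3.

Res(f, -3) = (-3)/(2) = -3/2

Final answer: -3/2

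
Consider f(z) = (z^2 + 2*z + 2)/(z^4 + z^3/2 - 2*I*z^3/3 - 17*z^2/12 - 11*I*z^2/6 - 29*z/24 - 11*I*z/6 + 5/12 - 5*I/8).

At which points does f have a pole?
{-1 - I/2, -1 + I/2, -I/3, 3/2 + I}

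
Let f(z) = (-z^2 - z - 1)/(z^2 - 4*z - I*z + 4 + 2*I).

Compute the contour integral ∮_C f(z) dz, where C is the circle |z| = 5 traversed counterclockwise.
pi*(2 - 10*I)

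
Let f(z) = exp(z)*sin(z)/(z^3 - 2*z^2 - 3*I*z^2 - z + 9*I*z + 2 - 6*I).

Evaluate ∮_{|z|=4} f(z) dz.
exp(1)*pi*(6/13 - 4*I/13)*sin(1) + pi*(5/39 + I/39)*exp(-1 + 3*I)*sin(1 - 3*I) + pi*(-1/3 + I/3)*exp(2)*sin(2)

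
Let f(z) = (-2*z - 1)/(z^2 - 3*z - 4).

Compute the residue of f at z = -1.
-1/5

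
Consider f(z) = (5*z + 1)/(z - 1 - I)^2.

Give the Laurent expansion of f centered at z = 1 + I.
Put w = z - (1 + I), i.e. z = w + 1 + I. The denominator is w^2, so it suffices to rewrite the numerator in powers of w.

P(z) = 5*z + 1
P(w + 1 + I) = 6 + 5*I + 5*w

Dividing each term by w^2:
  f = (6 + 5*I)/w^2 + 5/w

Substituting back w = z - 1 - I:
  f(z) = (6 + 5*I)/(z - 1 - I)^2 + 5/(z - 1 - I)

The series is finite because the numerator is a polynomial; the negative powers form the principal part, and the coefficient of 1/(z - 1 - I) gives Res(f, 1 + I) = 5.

Final answer: (6 + 5*I)/(z - 1 - I)^2 + 5/(z - 1 - I)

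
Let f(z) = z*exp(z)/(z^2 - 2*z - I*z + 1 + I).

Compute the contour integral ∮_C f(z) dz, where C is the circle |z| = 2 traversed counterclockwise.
By the residue theorem, ∮_C f(z) dz = 2πi · (sum of the residues of f at the poles inside |z| = 2).

The denominator factors as (z - 1 - I)*(z - 1), so the singularities of f are simple poles at z = 1 + I, z = 1.
  |1 + I|² = 2 < 4 = 2², so this pole is inside the contour.
  |1|² = 1 < 4 = 2², so this pole is inside the contour.

With P(z) = z*exp(z) and Q(z) = z^2 - 2*z - I*z + 1 + I, each pole is simple, so Res(f, z₀) = P(z₀)/Q'(z₀) with Q'(z) = 2*z - 2 - I.
  Res(f, 1 + I) = P(1 + I)/Q'(1 + I) = ((1 + I)*exp(1 + I))/(I) = (1 - I)*exp(1 + I)
  Res(f, 1) = P(1)/Q'(1) = (exp(1))/(-I) = exp(1)*I

Sum of residues inside C: (1 - I)*exp(1 + I) + exp(1)*I
∮_C f(z) dz = 2πi · ((1 - I)*exp(1 + I) + exp(1)*I) = -2*exp(1)*pi + pi*(2 + 2*I)*exp(1 + I)

Final answer: -2*exp(1)*pi + pi*(2 + 2*I)*exp(1 + I)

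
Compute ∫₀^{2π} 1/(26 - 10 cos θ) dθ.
pi/12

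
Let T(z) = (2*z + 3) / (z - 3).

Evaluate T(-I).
-7/10 + 9*I/10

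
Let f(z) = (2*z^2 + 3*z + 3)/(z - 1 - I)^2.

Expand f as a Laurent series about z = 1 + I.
Put w = z - (1 + I), i.e. z = w + 1 + I. The denominator is w^2, so it suffices to rewrite the numerator in powers of w.

P(z) = 2*z^2 + 3*z + 3
P(w + 1 + I) = 6 + 7*I + (7 + 4*I)*w + 2*w^2

Dividing each term by w^2:
  f = (6 + 7*I)/w^2 + (7 + 4*I)/w + 2

Substituting back w = z - 1 - I:
  f(z) = (6 + 7*I)/(z - 1 - I)^2 + (7 + 4*I)/(z - 1 - I) + 2

The series is finite because the numerator is a polynomial; the negative powers form the principal part, and the coefficient of 1/(z - 1 - I) gives Res(f, 1 + I) = 7 + 4*I.

Final answer: (6 + 7*I)/(z - 1 - I)^2 + (7 + 4*I)/(z - 1 - I) + 2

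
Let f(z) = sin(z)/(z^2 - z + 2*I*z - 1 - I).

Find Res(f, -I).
Write f(z) = P(z)/Q(z) with P(z) = sin(z) and Q(z) = z^2 - z + 2*I*z - 1 - I.
The denominator factors as Q(z) = (z + I)*(z - 1 + I), so z = -I is a simple zero of Q and P is analytic there; z = -I is therefore a simple pole and
  Res(f, z₀) = P(z₀)/Q'(z₀).

Q'(z) = 2*z - 1 + 2*I, so Q'(-I) = -1.
P(-I) = -I*sinh(1).

Res(f, -I) = (-I*sinh(1))/(-1) = I*sinh(1)

Final answer: I*sinh(1)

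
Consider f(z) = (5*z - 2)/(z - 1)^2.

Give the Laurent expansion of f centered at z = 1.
Put w = z - (1), i.e. z = w + 1. The denominator is w^2, so it suffices to rewrite the numerator in powers of w.

P(z) = 5*z - 2
P(w + 1) = 3 + 5*w

Dividing each term by w^2:
  f = 3/w^2 + 5/w

Substituting back w = z - 1:
  f(z) = 3/(z - 1)^2 + 5/(z - 1)

The series is finite because the numerator is a polynomial; the negative powers form the principal part, and the coefficient of 1/(z - 1) gives Res(f, 1) = 5.

Final answer: 3/(z - 1)^2 + 5/(z - 1)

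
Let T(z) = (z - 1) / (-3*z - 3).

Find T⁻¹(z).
(-3*z + 1)/(3*z + 1)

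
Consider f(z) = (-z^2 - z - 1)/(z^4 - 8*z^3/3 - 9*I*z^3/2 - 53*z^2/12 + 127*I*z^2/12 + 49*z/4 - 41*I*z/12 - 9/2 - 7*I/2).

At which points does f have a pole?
{2*I, 1/2 + 3*I/2, 2/3 + I, 3/2}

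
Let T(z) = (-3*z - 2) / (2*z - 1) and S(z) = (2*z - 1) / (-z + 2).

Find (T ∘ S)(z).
(T ∘ S)(z) = T(S(z)) = ((-3)*S(z) + (-2))/((2)*S(z) + (-1)). Multiply numerator and denominator by -z + 2:
  numerator:   (-3)*(2*z - 1) + (-2)*(-z + 2) = -4*z - 1
  denominator: (2)*(2*z - 1) + (-1)*(-z + 2) = 5*z - 4
(T ∘ S)(z) = (-4*z - 1)/(5*z - 4)

Final answer: (-4*z - 1)/(5*z - 4)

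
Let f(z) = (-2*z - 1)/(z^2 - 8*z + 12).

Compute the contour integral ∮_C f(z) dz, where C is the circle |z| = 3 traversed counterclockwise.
By the residue theorem, ∮_C f(z) dz = 2πi · (sum of the residues of f at the poles inside |z| = 3).

The denominator factors as (z - 6)*(z - 2), so the singularities of f are simple poles at z = 6, z = 2.
  |6|² = 36 > 9 = 3², so this pole is outside the contour.
  |2|² = 4 < 9 = 3², so this pole is inside the contour.

With P(z) = -2*z - 1 and Q(z) = z^2 - 8*z + 12, each pole is simple, so Res(f, z₀) = P(z₀)/Q'(z₀) with Q'(z) = 2*z - 8.
  Res(f, 2) = P(2)/Q'(2) = (-5)/(-4) = 5/4

∮_C f(z) dz = 2πi · (5/4) = 5*I*pi/2

Final answer: 5*I*pi/2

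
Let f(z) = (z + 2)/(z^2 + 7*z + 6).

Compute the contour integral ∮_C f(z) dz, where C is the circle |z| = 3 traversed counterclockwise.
By the residue theorem, ∮_C f(z) dz = 2πi · (sum of the residues of f at the poles inside |z| = 3).

The denominator factors as (z + 6)*(z + 1), so the singularities of f are simple poles at z = -6, z = -1.
  |-6|² = 36 > 9 = 3², so this pole is outside the contour.
  |-1|² = 1 < 9 = 3², so this pole is inside the contour.

With P(z) = z + 2 and Q(z) = z^2 + 7*z + 6, each pole is simple, so Res(f, z₀) = P(z₀)/Q'(z₀) with Q'(z) = 2*z + 7.
  Res(f, -1) = P(-1)/Q'(-1) = (1)/(5) = 1/5

∮_C f(z) dz = 2πi · (1/5) = 2*I*pi/5

Final answer: 2*I*pi/5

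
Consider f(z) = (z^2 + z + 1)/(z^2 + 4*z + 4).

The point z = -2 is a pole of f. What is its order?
2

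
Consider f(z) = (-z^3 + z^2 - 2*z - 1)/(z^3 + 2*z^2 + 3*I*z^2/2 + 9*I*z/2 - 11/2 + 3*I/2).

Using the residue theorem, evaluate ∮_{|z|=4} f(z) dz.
pi*(-3 + 6*I)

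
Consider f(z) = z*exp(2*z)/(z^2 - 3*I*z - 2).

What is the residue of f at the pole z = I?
Write f(z) = P(z)/Q(z) with P(z) = z*exp(2*z) and Q(z) = z^2 - 3*I*z - 2.
The denominator factors as Q(z) = (z - 2*I)*(z - I), so z = I is a simple zero of Q and P is analytic there; z = I is therefore a simple pole and
  Res(f, z₀) = P(z₀)/Q'(z₀).

Q'(z) = 2*z - 3*I, so Q'(I) = -I.
P(I) = I*exp(2*I).

Res(f, I) = (I*exp(2*I))/(-I) = -exp(2*I)

Final answer: -exp(2*I)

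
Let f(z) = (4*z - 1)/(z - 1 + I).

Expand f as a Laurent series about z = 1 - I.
(3 - 4*I)/(z - 1 + I) + 4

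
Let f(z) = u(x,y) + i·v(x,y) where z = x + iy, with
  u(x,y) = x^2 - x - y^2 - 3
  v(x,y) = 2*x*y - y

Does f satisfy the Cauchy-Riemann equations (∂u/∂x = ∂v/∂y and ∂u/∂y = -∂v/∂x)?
∂u/∂x = 2*x - 1
∂v/∂y = 2*x - 1
∂u/∂y = -2*y
∂v/∂x = 2*y
∂u/∂x = ∂v/∂y and ∂u/∂y = -∂v/∂x hold identically; f is analytic.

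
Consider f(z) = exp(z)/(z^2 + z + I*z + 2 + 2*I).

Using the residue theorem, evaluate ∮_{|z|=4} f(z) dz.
By the residue theorem, ∮_C f(z) dz = 2πi · (sum of the residues of f at the poles inside |z| = 4).

The denominator factors as (z + 2*I)*(z + 1 - I), so the singularities of f are simple poles at z = -2*I, z = -1 + I.
  |-2*I|² = 4 < 16 = 4², so this pole is inside the contour.
  |-1 + I|² = 2 < 16 = 4², so this pole is inside the contour.

With P(z) = exp(z) and Q(z) = z^2 + z + I*z + 2 + 2*I, each pole is simple, so Res(f, z₀) = P(z₀)/Q'(z₀) with Q'(z) = 2*z + 1 + I.
  Res(f, -2*I) = P(-2*I)/Q'(-2*I) = (exp(-2*I))/(1 - 3*I) = (1/10 + 3*I/10)*exp(-2*I)
  Res(f, -1 + I) = P(-1 + I)/Q'(-1 + I) = (exp(-1 + I))/(-1 + 3*I) = (-1/10 - 3*I/10)*exp(-1 + I)

Sum of residues inside C: (1/10 + 3*I/10)*exp(-2*I) + (-1/10 - 3*I/10)*exp(-1 + I)
∮_C f(z) dz = 2πi · ((1/10 + 3*I/10)*exp(-2*I) + (-1/10 - 3*I/10)*exp(-1 + I)) = pi*(3/5 - I/5)*exp(-1 + I) + pi*(-3/5 + I/5)*exp(-2*I)

Final answer: pi*(3/5 - I/5)*exp(-1 + I) + pi*(-3/5 + I/5)*exp(-2*I)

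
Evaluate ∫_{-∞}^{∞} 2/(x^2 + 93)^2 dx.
Let f(z) = 2/(z^2 + 93)^2. The denominator has no real zeros and deg Q - deg P = 4 ≥ 2, so the integral of f over the upper semicircle |z| = R tends to 0 as R → ∞. Closing the contour in the upper half-plane,
  ∫_{-∞}^{∞} f(x) dx = 2πi · Σ Res(f, z_k)  over the poles with Im z_k > 0.

Zeros of the denominator: z^2 + 93 = 0 gives z = ±sqrt(93)*I.
Upper half-plane: z = sqrt(93)*I (a pole of order 2).

Write f(z) = g(z)/(z - sqrt(93)*I)^2 with g(z) = 2/(z + sqrt(93)*I)^2. For a double pole, Res(f, z₀) = g'(z₀):
  g'(z) = -4/(z + sqrt(93)*I)^3
  Res(f, sqrt(93)*I) = g'(sqrt(93)*I) = -sqrt(93)*I/17298

∫_{-∞}^{∞} f(x) dx = 2πi · (-sqrt(93)*I/17298) = sqrt(93)*pi/8649

Final answer: sqrt(93)*pi/8649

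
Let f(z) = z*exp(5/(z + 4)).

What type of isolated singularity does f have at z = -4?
Let u = z + 4. Then
  e^(5/u) = Σ_{k≥0} (5)^k/(k!·u^k) = 1 + 5/u + 25/(2*u^2) + 125/(6*u^3) + ...
which has infinitely many negative powers of u, so exp(5/(z + 4)) has an essential singularity at z = -4.
The extra factor z is a nonzero polynomial; if the product had at most a pole at z = -4, dividing by that polynomial would leave exp(5/(z + 4)) with at most a pole too — contradiction. (Equivalently, the product's Laurent series still has infinitely many negative powers.)
So the singularity is essential.

Final answer: essential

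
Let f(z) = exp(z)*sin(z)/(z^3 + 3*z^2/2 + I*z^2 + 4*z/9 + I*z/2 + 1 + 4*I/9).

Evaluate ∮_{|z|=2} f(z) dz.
By the residue theorem, ∮_C f(z) dz = 2πi · (sum of the residues of f at the poles inside |z| = 2).

The denominator factors as (z - 2*I/3)*(z + 3/2 + 2*I/3)*(z + I), so the singularities of f are simple poles at z = 2*I/3, z = -3/2 - 2*I/3, z = -I.
  |2*I/3|² = 4/9 < 4 = 2², so this pole is inside the contour.
  |-3/2 - 2*I/3|² = 97/36 < 4 = 2², so this pole is inside the contour.
  |-I|² = 1 < 4 = 2², so this pole is inside the contour.

With P(z) = exp(z)*sin(z) and Q(z) = z^3 + 3*z^2/2 + I*z^2 + 4*z/9 + I*z/2 + 1 + 4*I/9, each pole is simple, so Res(f, z₀) = P(z₀)/Q'(z₀) with Q'(z) = 3*z^2 + 3*z + 2*I*z + 4/9 + I/2.
  Res(f, 2*I/3) = P(2*I/3)/Q'(2*I/3) = (I*exp(2*I/3)*sinh(2/3))/(-20/9 + 5*I/2) = (162/725 - 144*I/725)*exp(2*I/3)*sinh(2/3)
  Res(f, -3/2 - 2*I/3) = P(-3/2 - 2*I/3)/Q'(-3/2 - 2*I/3) = (-exp(-3/2 - 2*I/3)*sin(3/2 + 2*I/3))/(97/36 + 3*I/2) = (-3492/12325 + 1944*I/12325)*exp(-3/2 - 2*I/3)*sin(3/2 + 2*I/3)
  Res(f, -I) = P(-I)/Q'(-I) = (-I*exp(-I)*sinh(1))/(-5/9 - 5*I/2) = (162/425 + 36*I/425)*exp(-I)*sinh(1)

Sum of residues inside C: (162/425 + 36*I/425)*exp(-I)*sinh(1) + (162/725 - 144*I/725)*exp(2*I/3)*sinh(2/3) + (-3492/12325 + 1944*I/12325)*exp(-3/2 - 2*I/3)*sin(3/2 + 2*I/3)
∮_C f(z) dz = 2πi · ((162/425 + 36*I/425)*exp(-I)*sinh(1) + (162/725 - 144*I/725)*exp(2*I/3)*sinh(2/3) + (-3492/12325 + 1944*I/12325)*exp(-3/2 - 2*I/3)*sin(3/2 + 2*I/3)) = pi*(-3888/12325 - 6984*I/12325)*exp(-3/2 - 2*I/3)*sin(3/2 + 2*I/3) + pi*(288/725 + 324*I/725)*exp(2*I/3)*sinh(2/3) + pi*(-72/425 + 324*I/425)*exp(-I)*sinh(1)

Final answer: pi*(-3888/12325 - 6984*I/12325)*exp(-3/2 - 2*I/3)*sin(3/2 + 2*I/3) + pi*(288/725 + 324*I/725)*exp(2*I/3)*sinh(2/3) + pi*(-72/425 + 324*I/425)*exp(-I)*sinh(1)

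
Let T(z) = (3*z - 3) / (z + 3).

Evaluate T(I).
-3/5 + 6*I/5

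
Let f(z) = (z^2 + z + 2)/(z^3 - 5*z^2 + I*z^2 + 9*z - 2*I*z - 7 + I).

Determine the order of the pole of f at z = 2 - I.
Factor the denominator:
  z^3 - 5*z^2 + I*z^2 + 9*z - 2*I*z - 7 + I = (z - 2 + I)^2*(z - 1 - I)

The numerator P(z) = z^2 + z + 2 has P(2 - I) = 7 - 5*I ≠ 0, so no factor of (z - 2 + I) cancels.
Near z = 2 - I we can therefore write f(z) = g(z)/(z - 2 + I)^2 with g analytic at 2 - I and g(2 - I) ≠ 0 (g is the numerator divided by the remaining denominator factors).

Hence z = 2 - I is a pole of order 2.

Final answer: 2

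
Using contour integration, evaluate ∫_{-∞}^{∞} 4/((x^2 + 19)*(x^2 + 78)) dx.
2*pi*(-19*sqrt(78) + 78*sqrt(19))/43719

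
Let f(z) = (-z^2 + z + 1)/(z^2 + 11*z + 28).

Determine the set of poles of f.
The singularities of f are the zeros of the denominator. Factoring,
  z^2 + 11*z + 28 = (z + 7)*(z + 4)
so the candidates are z = -7, z = -4.

Check the numerator P(z) = -z^2 + z + 1 at each one:
  P(-7) = -55 ≠ 0, so z = -7 is a (simple) pole.
  P(-4) = -19 ≠ 0, so z = -4 is a (simple) pole.

Poles of f: {-7, -4}

Final answer: {-7, -4}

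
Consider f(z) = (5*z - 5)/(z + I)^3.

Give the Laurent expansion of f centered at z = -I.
(-5 - 5*I)/(z + I)^3 + 5/(z + I)^2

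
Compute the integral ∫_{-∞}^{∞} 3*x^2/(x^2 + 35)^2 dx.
3*sqrt(35)*pi/70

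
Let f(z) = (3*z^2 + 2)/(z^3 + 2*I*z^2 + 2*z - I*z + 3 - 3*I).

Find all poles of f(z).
{-1, -3*I, 1 + I}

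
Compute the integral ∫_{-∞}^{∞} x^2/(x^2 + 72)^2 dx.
sqrt(2)*pi/24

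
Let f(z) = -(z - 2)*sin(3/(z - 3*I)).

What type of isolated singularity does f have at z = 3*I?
Let u = z - 3*I. Then
  sin(3/u) = Σ_{k≥0} (-1)^k (3)^(2k+1)/((2k+1)!·u^(2k+1)) = 3/u - 9/(2*u^3) + 81/(40*u^5) + ...
which has infinitely many negative powers of u, so sin(3/(z - 3*I)) has an essential singularity at z = 3*I.
The extra factor z - 2 is a nonzero polynomial; if the product had at most a pole at z = 3*I, dividing by that polynomial would leave sin(3/(z - 3*I)) with at most a pole too — contradiction. (Equivalently, the product's Laurent series still has infinitely many negative powers.)
So the singularity is essential.

Final answer: essential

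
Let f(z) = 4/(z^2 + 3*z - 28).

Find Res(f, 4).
Write f(z) = P(z)/Q(z) with P(z) = 4 and Q(z) = z^2 + 3*z - 28.
The denominator factors as Q(z) = (z - 4)*(z + 7), so z = 4 is a simple zero of Q and P is analytic there; z = 4 is therefore a simple pole and
  Res(f, z₀) = P(z₀)/Q'(z₀).

Q'(z) = 2*z + 3, so Q'(4) = 11.
P(4) = 4.

Res(f, 4) = (4)/(11) = 4/11

Final answer: 4/11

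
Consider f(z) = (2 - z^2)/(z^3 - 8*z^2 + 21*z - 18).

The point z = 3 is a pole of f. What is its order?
Factor the denominator:
  z^3 - 8*z^2 + 21*z - 18 = (z - 3)^2*(z - 2)

The numerator P(z) = 2 - z^2 has P(3) = -7 ≠ 0, so no factor of (z - 3) cancels.
Near z = 3 we can therefore write f(z) = g(z)/(z - 3)^2 with g analytic at 3 and g(3) ≠ 0 (g is the numerator divided by the remaining denominator factors).

Hence z = 3 is a pole of order 2.

Final answer: 2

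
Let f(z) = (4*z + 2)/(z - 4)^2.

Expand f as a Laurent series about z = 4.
Put w = z - (4), i.e. z = w + 4. The denominator is w^2, so it suffices to rewrite the numerator in powers of w.

P(z) = 4*z + 2
P(w + 4) = 18 + 4*w

Dividing each term by w^2:
  f = 18/w^2 + 4/w

Substituting back w = z - 4:
  f(z) = 18/(z - 4)^2 + 4/(z - 4)

The series is finite because the numerator is a polynomial; the negative powers form the principal part, and the coefficient of 1/(z - 4) gives Res(f, 4) = 4.

Final answer: 18/(z - 4)^2 + 4/(z - 4)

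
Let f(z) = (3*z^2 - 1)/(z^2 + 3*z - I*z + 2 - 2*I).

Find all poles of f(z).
{-2, -1 + I}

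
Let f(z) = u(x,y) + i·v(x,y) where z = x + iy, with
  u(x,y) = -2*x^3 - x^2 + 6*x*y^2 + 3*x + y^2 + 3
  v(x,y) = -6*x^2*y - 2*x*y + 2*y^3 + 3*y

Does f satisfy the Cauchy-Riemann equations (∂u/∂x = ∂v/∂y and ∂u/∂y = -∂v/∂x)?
∂u/∂x = -6*x^2 - 2*x + 6*y^2 + 3
∂v/∂y = -6*x^2 - 2*x + 6*y^2 + 3
∂u/∂y = 12*x*y + 2*y
∂v/∂x = -12*x*y - 2*y
∂u/∂x = ∂v/∂y and ∂u/∂y = -∂v/∂x hold identically; f is analytic.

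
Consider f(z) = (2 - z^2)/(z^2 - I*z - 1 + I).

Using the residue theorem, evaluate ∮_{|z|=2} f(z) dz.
2*pi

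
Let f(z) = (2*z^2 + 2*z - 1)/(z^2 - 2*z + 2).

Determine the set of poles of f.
The singularities of f are the zeros of the denominator. Factoring,
  z^2 - 2*z + 2 = (z - 1 - I)*(z - 1 + I)
so the candidates are z = 1 + I, z = 1 - I.

Check the numerator P(z) = 2*z^2 + 2*z - 1 at each one:
  P(1 + I) = 1 + 6*I ≠ 0, so z = 1 + I is a (simple) pole.
  P(1 - I) = 1 - 6*I ≠ 0, so z = 1 - I is a (simple) pole.

Poles of f: {1 - I, 1 + I}

Final answer: {1 - I, 1 + I}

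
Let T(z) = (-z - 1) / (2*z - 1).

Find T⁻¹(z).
Set w = T(z) = (-z - 1) / (2*z - 1) and solve for z:
  w*(2*z - 1) = -z - 1
  -w + z*(2*w + 1) + 1 = 0
  z*(2*w + 1) = w - 1
  z = (1 - w)/(-2*w - 1)
Renaming the variable, T⁻¹(z) = (-z + 1)/(-2*z - 1) = (z - 1)/(2*z + 1).
(Check: ad - bc = 3 ≠ 0, so T is invertible.)

Final answer: (z - 1)/(2*z + 1)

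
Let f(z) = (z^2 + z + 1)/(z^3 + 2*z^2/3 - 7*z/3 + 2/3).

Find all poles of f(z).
The singularities of f are the zeros of the denominator. Factoring,
  z^3 + 2*z^2/3 - 7*z/3 + 2/3 = (z - 1/3)*(z + 2)*(z - 1)
so the candidates are z = 1/3, z = -2, z = 1.

Check the numerator P(z) = z^2 + z + 1 at each one:
  P(1/3) = 13/9 ≠ 0, so z = 1/3 is a (simple) pole.
  P(-2) = 3 ≠ 0, so z = -2 is a (simple) pole.
  P(1) = 3 ≠ 0, so z = 1 is a (simple) pole.

Poles of f: {-2, 1/3, 1}

Final answer: {-2, 1/3, 1}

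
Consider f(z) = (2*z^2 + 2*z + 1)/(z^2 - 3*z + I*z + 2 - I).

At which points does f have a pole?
The singularities of f are the zeros of the denominator. Factoring,
  z^2 - 3*z + I*z + 2 - I = (z - 2 + I)*(z - 1)
so the candidates are z = 2 - I, z = 1.

Check the numerator P(z) = 2*z^2 + 2*z + 1 at each one:
  P(2 - I) = 11 - 10*I ≠ 0, so z = 2 - I is a (simple) pole.
  P(1) = 5 ≠ 0, so z = 1 is a (simple) pole.

Poles of f: {1, 2 - I}

Final answer: {1, 2 - I}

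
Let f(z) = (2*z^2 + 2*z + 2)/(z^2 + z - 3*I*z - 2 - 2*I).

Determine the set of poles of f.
The singularities of f are the zeros of the denominator. Factoring,
  z^2 + z - 3*I*z - 2 - 2*I = (z - 2*I)*(z + 1 - I)
so the candidates are z = 2*I, z = -1 + I.

Check the numerator P(z) = 2*z^2 + 2*z + 2 at each one:
  P(2*I) = -6 + 4*I ≠ 0, so z = 2*I is a (simple) pole.
  P(-1 + I) = -2*I ≠ 0, so z = -1 + I is a (simple) pole.

Poles of f: {-1 + I, 2*I}

Final answer: {-1 + I, 2*I}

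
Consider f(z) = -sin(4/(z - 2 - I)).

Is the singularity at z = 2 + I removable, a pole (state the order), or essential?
Let u = z - 2 - I. Then
  sin(4/u) = Σ_{k≥0} (-1)^k (4)^(2k+1)/((2k+1)!·u^(2k+1)) = 4/u - 32/(3*u^3) + 128/(15*u^5) + ...
which has infinitely many negative powers of u, so sin(4/(z - 2 - I)) has an essential singularity at z = 2 + I.
So the singularity is essential.

Final answer: essential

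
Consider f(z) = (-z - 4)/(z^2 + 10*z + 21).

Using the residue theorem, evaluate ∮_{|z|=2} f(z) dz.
By the residue theorem, ∮_C f(z) dz = 2πi · (sum of the residues of f at the poles inside |z| = 2).

The denominator factors as (z + 3)*(z + 7), so the singularities of f are simple poles at z = -3, z = -7.
  |-3|² = 9 > 4 = 2², so this pole is outside the contour.
  |-7|² = 49 > 4 = 2², so this pole is outside the contour.

No pole lies inside the contour, so f is analytic on and inside C and the integral is 0 (Cauchy's theorem).

Final answer: 0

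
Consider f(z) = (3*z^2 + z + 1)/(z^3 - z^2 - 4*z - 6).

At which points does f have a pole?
{-1 - I, -1 + I, 3}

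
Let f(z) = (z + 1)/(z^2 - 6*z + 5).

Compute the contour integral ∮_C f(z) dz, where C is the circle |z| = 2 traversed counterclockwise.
By the residue theorem, ∮_C f(z) dz = 2πi · (sum of the residues of f at the poles inside |z| = 2).

The denominator factors as (z - 5)*(z - 1), so the singularities of f are simple poles at z = 5, z = 1.
  |5|² = 25 > 4 = 2², so this pole is outside the contour.
  |1|² = 1 < 4 = 2², so this pole is inside the contour.

With P(z) = z + 1 and Q(z) = z^2 - 6*z + 5, each pole is simple, so Res(f, z₀) = P(z₀)/Q'(z₀) with Q'(z) = 2*z - 6.
  Res(f, 1) = P(1)/Q'(1) = (2)/(-4) = -1/2

∮_C f(z) dz = 2πi · (-1/2) = -I*pi

Final answer: -I*pi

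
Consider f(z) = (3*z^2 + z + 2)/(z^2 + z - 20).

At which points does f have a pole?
The singularities of f are the zeros of the denominator. Factoring,
  z^2 + z - 20 = (z - 4)*(z + 5)
so the candidates are z = 4, z = -5.

Check the numerator P(z) = 3*z^2 + z + 2 at each one:
  P(4) = 54 ≠ 0, so z = 4 is a (simple) pole.
  P(-5) = 72 ≠ 0, so z = -5 is a (simple) pole.

Poles of f: {-5, 4}

Final answer: {-5, 4}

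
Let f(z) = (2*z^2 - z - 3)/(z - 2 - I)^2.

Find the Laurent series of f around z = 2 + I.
Put w = z - (2 + I), i.e. z = w + 2 + I. The denominator is w^2, so it suffices to rewrite the numerator in powers of w.

P(z) = 2*z^2 - z - 3
P(w + 2 + I) = 1 + 7*I + (7 + 4*I)*w + 2*w^2

Dividing each term by w^2:
  f = (1 + 7*I)/w^2 + (7 + 4*I)/w + 2

Substituting back w = z - 2 - I:
  f(z) = (1 + 7*I)/(z - 2 - I)^2 + (7 + 4*I)/(z - 2 - I) + 2

The series is finite because the numerator is a polynomial; the negative powers form the principal part, and the coefficient of 1/(z - 2 - I) gives Res(f, 2 + I) = 7 + 4*I.

Final answer: (1 + 7*I)/(z - 2 - I)^2 + (7 + 4*I)/(z - 2 - I) + 2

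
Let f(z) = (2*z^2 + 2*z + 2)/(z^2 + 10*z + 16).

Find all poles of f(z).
The singularities of f are the zeros of the denominator. Factoring,
  z^2 + 10*z + 16 = (z + 8)*(z + 2)
so the candidates are z = -8, z = -2.

Check the numerator P(z) = 2*z^2 + 2*z + 2 at each one:
  P(-8) = 114 ≠ 0, so z = -8 is a (simple) pole.
  P(-2) = 6 ≠ 0, so z = -2 is a (simple) pole.

Poles of f: {-8, -2}

Final answer: {-8, -2}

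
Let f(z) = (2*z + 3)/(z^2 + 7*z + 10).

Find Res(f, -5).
Write f(z) = P(z)/Q(z) with P(z) = 2*z + 3 and Q(z) = z^2 + 7*z + 10.
The denominator factors as Q(z) = (z + 5)*(z + 2), so z = -5 is a simple zero of Q and P is analytic there; z = -5 is therefore a simple pole and
  Res(f, z₀) = P(z₀)/Q'(z₀).

Q'(z) = 2*z + 7, so Q'(-5) = -3.
P(-5) = -7.

Res(f, -5) = (-7)/(-3) = 7/3

Final answer: 7/3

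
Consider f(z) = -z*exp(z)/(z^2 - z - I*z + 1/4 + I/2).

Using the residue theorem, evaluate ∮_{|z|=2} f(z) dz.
By the residue theorem, ∮_C f(z) dz = 2πi · (sum of the residues of f at the poles inside |z| = 2).

The denominator factors as (z - 1/2)*(z - 1/2 - I), so the singularities of f are simple poles at z = 1/2, z = 1/2 + I.
  |1/2|² = 1/4 < 4 = 2², so this pole is inside the contour.
  |1/2 + I|² = 5/4 < 4 = 2², so this pole is inside the contour.

With P(z) = -z*exp(z) and Q(z) = z^2 - z - I*z + 1/4 + I/2, each pole is simple, so Res(f, z₀) = P(z₀)/Q'(z₀) with Q'(z) = 2*z - 1 - I.
  Res(f, 1/2) = P(1/2)/Q'(1/2) = (-exp(1/2)/2)/(-I) = -I*exp(1/2)/2
  Res(f, 1/2 + I) = P(1/2 + I)/Q'(1/2 + I) = ((-1/2 - I)*exp(1/2 + I))/(I) = (-1 + I/2)*exp(1/2 + I)

Sum of residues inside C: (-1 + I/2)*exp(1/2 + I) - I*exp(1/2)/2
∮_C f(z) dz = 2πi · ((-1 + I/2)*exp(1/2 + I) - I*exp(1/2)/2) = pi*exp(1/2) + pi*(-1 - 2*I)*exp(1/2 + I)

Final answer: pi*exp(1/2) + pi*(-1 - 2*I)*exp(1/2 + I)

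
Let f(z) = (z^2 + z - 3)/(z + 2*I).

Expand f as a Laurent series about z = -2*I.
Put w = z - (-2*I), i.e. z = w - 2*I. The denominator is w, so it suffices to rewrite the numerator in powers of w.

P(z) = z^2 + z - 3
P(w - 2*I) = -7 - 2*I + (1 - 4*I)*w + w^2

Dividing each term by w:
  f = (-7 - 2*I)/w + 1 - 4*I + w

Substituting back w = z + 2*I:
  f(z) = (-7 - 2*I)/(z + 2*I) + 1 - 4*I + (z + 2*I)

The series is finite because the numerator is a polynomial; the negative powers form the principal part, and the coefficient of 1/(z + 2*I) gives Res(f, -2*I) = -7 - 2*I.

Final answer: (-7 - 2*I)/(z + 2*I) + 1 - 4*I + (z + 2*I)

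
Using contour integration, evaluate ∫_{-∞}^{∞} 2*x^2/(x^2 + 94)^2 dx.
Let f(z) = 2*z^2/(z^2 + 94)^2. The denominator has no real zeros and deg Q - deg P = 2 ≥ 2, so the integral of f over the upper semicircle |z| = R tends to 0 as R → ∞. Closing the contour in the upper half-plane,
  ∫_{-∞}^{∞} f(x) dx = 2πi · Σ Res(f, z_k)  over the poles with Im z_k > 0.

Zeros of the denominator: z^2 + 94 = 0 gives z = ±sqrt(94)*I.
Upper half-plane: z = sqrt(94)*I (a pole of order 2).

Write f(z) = g(z)/(z - sqrt(94)*I)^2 with g(z) = 2*z^2/(z + sqrt(94)*I)^2. For a double pole, Res(f, z₀) = g'(z₀):
  g'(z) = 4*sqrt(94)*I*z/(z + sqrt(94)*I)^3
  Res(f, sqrt(94)*I) = g'(sqrt(94)*I) = -sqrt(94)*I/188

∫_{-∞}^{∞} f(x) dx = 2πi · (-sqrt(94)*I/188) = sqrt(94)*pi/94

Final answer: sqrt(94)*pi/94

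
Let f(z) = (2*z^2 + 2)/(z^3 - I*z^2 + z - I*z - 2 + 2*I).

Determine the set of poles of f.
The singularities of f are the zeros of the denominator. Factoring,
  z^3 - I*z^2 + z - I*z - 2 + 2*I = (z - 1)*(z + 1 + I)*(z - 2*I)
so the candidates are z = 1, z = -1 - I, z = 2*I.

Check the numerator P(z) = 2*z^2 + 2 at each one:
  P(1) = 4 ≠ 0, so z = 1 is a (simple) pole.
  P(-1 - I) = 2 + 4*I ≠ 0, so z = -1 - I is a (simple) pole.
  P(2*I) = -6 ≠ 0, so z = 2*I is a (simple) pole.

Poles of f: {-1 - I, 2*I, 1}

Final answer: {-1 - I, 2*I, 1}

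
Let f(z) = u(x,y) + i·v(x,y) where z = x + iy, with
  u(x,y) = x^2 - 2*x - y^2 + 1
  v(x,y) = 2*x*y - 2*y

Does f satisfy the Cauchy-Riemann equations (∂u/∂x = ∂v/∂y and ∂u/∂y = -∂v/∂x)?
∂u/∂x = 2*x - 2
∂v/∂y = 2*x - 2
∂u/∂y = -2*y
∂v/∂x = 2*y
∂u/∂x = ∂v/∂y and ∂u/∂y = -∂v/∂x hold identically; f is analytic.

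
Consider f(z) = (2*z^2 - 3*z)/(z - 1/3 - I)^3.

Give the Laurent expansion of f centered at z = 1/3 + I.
(-25/9 - 5*I/3)/(z - 1/3 - I)^3 + (-5/3 + 4*I)/(z - 1/3 - I)^2 + 2/(z - 1/3 - I)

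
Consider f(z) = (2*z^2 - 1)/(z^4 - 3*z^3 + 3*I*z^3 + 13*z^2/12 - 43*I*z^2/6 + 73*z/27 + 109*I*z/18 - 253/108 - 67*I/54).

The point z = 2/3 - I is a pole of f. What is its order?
Factor the denominator:
  z^4 - 3*z^3 + 3*I*z^3 + 13*z^2/12 - 43*I*z^2/6 + 73*z/27 + 109*I*z/18 - 253/108 - 67*I/54 = (z - 2/3 + I)^2*(z - 2/3 + 3*I/2)*(z - 1 - I/2)

The numerator P(z) = 2*z^2 - 1 has P(2/3 - I) = -19/9 - 8*I/3 ≠ 0, so no factor of (z - 2/3 + I) cancels.
Near z = 2/3 - I we can therefore write f(z) = g(z)/(z - 2/3 + I)^2 with g analytic at 2/3 - I and g(2/3 - I) ≠ 0 (g is the numerator divided by the remaining denominator factors).

Hence z = 2/3 - I is a pole of order 2.

Final answer: 2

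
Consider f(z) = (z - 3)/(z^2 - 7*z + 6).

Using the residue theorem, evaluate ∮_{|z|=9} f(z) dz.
By the residue theorem, ∮_C f(z) dz = 2πi · (sum of the residues of f at the poles inside |z| = 9).

The denominator factors as (z - 1)*(z - 6), so the singularities of f are simple poles at z = 1, z = 6.
  |1|² = 1 < 81 = 9², so this pole is inside the contour.
  |6|² = 36 < 81 = 9², so this pole is inside the contour.

With P(z) = z - 3 and Q(z) = z^2 - 7*z + 6, each pole is simple, so Res(f, z₀) = P(z₀)/Q'(z₀) with Q'(z) = 2*z - 7.
  Res(f, 1) = P(1)/Q'(1) = (-2)/(-5) = 2/5
  Res(f, 6) = P(6)/Q'(6) = (3)/(5) = 3/5

Sum of residues inside C: 1
∮_C f(z) dz = 2πi · (1) = 2*I*pi

Final answer: 2*I*pi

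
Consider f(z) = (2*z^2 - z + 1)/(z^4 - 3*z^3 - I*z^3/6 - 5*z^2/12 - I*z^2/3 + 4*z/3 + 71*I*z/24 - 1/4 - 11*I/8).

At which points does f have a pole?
{-1 - I/2, 1/2, 1/2 + 2*I/3, 3}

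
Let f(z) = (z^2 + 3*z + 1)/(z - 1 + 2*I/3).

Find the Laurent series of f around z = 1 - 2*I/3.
Put w = z - (1 - 2*I/3), i.e. z = w + 1 - 2*I/3. The denominator is w, so it suffices to rewrite the numerator in powers of w.

P(z) = z^2 + 3*z + 1
P(w + 1 - 2*I/3) = 41/9 - 10*I/3 + (5 - 4*I/3)*w + w^2

Dividing each term by w:
  f = (41/9 - 10*I/3)/w + 5 - 4*I/3 + w

Substituting back w = z - 1 + 2*I/3:
  f(z) = (41/9 - 10*I/3)/(z - 1 + 2*I/3) + 5 - 4*I/3 + (z - 1 + 2*I/3)

The series is finite because the numerator is a polynomial; the negative powers form the principal part, and the coefficient of 1/(z - 1 + 2*I/3) gives Res(f, 1 - 2*I/3) = 41/9 - 10*I/3.

Final answer: (41/9 - 10*I/3)/(z - 1 + 2*I/3) + 5 - 4*I/3 + (z - 1 + 2*I/3)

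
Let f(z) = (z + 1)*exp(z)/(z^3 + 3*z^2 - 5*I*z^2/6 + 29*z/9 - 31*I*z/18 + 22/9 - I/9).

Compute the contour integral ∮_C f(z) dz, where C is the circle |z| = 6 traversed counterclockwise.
By the residue theorem, ∮_C f(z) dz = 2πi · (sum of the residues of f at the poles inside |z| = 6).

The denominator factors as (z + 1/3 + 2*I/3)*(z + 2)*(z + 2/3 - 3*I/2), so the singularities of f are simple poles at z = -1/3 - 2*I/3, z = -2, z = -2/3 + 3*I/2.
  |-1/3 - 2*I/3|² = 5/9 < 36 = 6², so this pole is inside the contour.
  |-2|² = 4 < 36 = 6², so this pole is inside the contour.
  |-2/3 + 3*I/2|² = 97/36 < 36 = 6², so this pole is inside the contour.

With P(z) = (z + 1)*exp(z) and Q(z) = z^3 + 3*z^2 - 5*I*z^2/6 + 29*z/9 - 31*I*z/18 + 22/9 - I/9, each pole is simple, so Res(f, z₀) = P(z₀)/Q'(z₀) with Q'(z) = 3*z^2 + 6*z - 5*I*z/3 + 29/9 - 31*I/18.
  Res(f, -1/3 - 2*I/3) = P(-1/3 - 2*I/3)/Q'(-1/3 - 2*I/3) = ((2/3 - 2*I/3)*exp(-1/3 - 2*I/3))/(-8/9 - 23*I/6) = (636/5017 + 1020*I/5017)*exp(-1/3 - 2*I/3)
  Res(f, -2) = P(-2)/Q'(-2) = (-exp(-2))/(29/9 + 29*I/18) = (-36/145 + 18*I/145)*exp(-2)
  Res(f, -2/3 + 3*I/2) = P(-2/3 + 3*I/2)/Q'(-2/3 + 3*I/2) = ((1/3 + 3*I/2)*exp(-2/3 + 3*I/2))/(-133/36 + 43*I/18) = (3048/25085 - 8214*I/25085)*exp(-2/3 + 3*I/2)

Sum of residues inside C: (-36/145 + 18*I/145)*exp(-2) + (3048/25085 - 8214*I/25085)*exp(-2/3 + 3*I/2) + (636/5017 + 1020*I/5017)*exp(-1/3 - 2*I/3)
∮_C f(z) dz = 2πi · ((-36/145 + 18*I/145)*exp(-2) + (3048/25085 - 8214*I/25085)*exp(-2/3 + 3*I/2) + (636/5017 + 1020*I/5017)*exp(-1/3 - 2*I/3)) = pi*(-36/145 - 72*I/145)*exp(-2) + pi*(-2040/5017 + 1272*I/5017)*exp(-1/3 - 2*I/3) + pi*(16428/25085 + 6096*I/25085)*exp(-2/3 + 3*I/2)

Final answer: pi*(-36/145 - 72*I/145)*exp(-2) + pi*(-2040/5017 + 1272*I/5017)*exp(-1/3 - 2*I/3) + pi*(16428/25085 + 6096*I/25085)*exp(-2/3 + 3*I/2)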